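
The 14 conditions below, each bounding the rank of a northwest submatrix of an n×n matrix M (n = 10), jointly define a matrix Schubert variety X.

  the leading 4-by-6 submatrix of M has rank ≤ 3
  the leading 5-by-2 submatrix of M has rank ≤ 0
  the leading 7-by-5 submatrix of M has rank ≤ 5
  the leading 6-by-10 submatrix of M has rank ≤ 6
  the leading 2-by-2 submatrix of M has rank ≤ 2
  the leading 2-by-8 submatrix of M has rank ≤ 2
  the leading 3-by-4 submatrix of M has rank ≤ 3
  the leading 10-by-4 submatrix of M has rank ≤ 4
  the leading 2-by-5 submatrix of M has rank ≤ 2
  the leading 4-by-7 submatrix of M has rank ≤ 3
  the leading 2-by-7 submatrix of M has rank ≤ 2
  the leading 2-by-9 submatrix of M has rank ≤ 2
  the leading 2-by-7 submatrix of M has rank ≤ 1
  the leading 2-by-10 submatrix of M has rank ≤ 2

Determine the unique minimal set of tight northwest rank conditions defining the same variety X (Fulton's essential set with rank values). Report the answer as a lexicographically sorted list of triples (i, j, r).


Computing R[i][j] = min implied NW-rank bound (n=10, 14 conditions):

  row 1: 0 | 0 | 1 | 1 | 1 | 1 | 1 | 1 | 1 | 1
  row 2: 0 | 0 | 1 | 1 | 1 | 1 | 1 | 2 | 2 | 2
  row 3: 0 | 0 | 1 | 2 | 2 | 2 | 2 | 3 | 3 | 3
  row 4: 0 | 0 | 1 | 2 | 3 | 3 | 3 | 4 | 4 | 4
  row 5: 0 | 0 | 1 | 2 | 3 | 4 | 4 | 5 | 5 | 5
  row 6: 1 | 1 | 2 | 3 | 4 | 5 | 5 | 6 | 6 | 6
  row 7: 1 | 2 | 3 | 4 | 5 | 6 | 6 | 7 | 7 | 7
  row 8: 1 | 2 | 3 | 4 | 5 | 6 | 7 | 8 | 8 | 8
  row 9: 1 | 2 | 3 | 4 | 5 | 6 | 7 | 8 | 9 | 9
  row 10: 1 | 2 | 3 | 4 | 5 | 6 | 7 | 8 | 9 | 10

the unique w with this rank table is (3, 8, 4, 5, 6, 1, 2, 7, 9, 10).

Fulton essential set (2 of the 14 Rothe cells):

[(2, 7, 1), (5, 2, 0)]


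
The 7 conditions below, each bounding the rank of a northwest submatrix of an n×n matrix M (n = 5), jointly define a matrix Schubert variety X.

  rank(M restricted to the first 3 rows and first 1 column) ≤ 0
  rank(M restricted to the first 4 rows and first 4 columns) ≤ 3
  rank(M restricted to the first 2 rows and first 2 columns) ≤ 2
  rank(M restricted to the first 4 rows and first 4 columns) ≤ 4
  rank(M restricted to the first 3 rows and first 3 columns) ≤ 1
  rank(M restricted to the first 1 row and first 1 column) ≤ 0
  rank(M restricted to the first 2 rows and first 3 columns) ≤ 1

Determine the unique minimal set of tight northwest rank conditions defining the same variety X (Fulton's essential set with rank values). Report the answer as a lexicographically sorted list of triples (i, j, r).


Computing R[i][j] = min implied NW-rank bound (n=5, 7 conditions):

  0 | 1 | 1 | 1 | 1
  0 | 1 | 1 | 2 | 2
  0 | 1 | 1 | 2 | 3
  1 | 2 | 2 | 3 | 4
  1 | 2 | 3 | 4 | 5

the unique w with this rank table is (2, 4, 5, 1, 3).

D(w) has 5 cells with 2 SE-corners; essential set:

[(3, 1, 0), (3, 3, 1)]


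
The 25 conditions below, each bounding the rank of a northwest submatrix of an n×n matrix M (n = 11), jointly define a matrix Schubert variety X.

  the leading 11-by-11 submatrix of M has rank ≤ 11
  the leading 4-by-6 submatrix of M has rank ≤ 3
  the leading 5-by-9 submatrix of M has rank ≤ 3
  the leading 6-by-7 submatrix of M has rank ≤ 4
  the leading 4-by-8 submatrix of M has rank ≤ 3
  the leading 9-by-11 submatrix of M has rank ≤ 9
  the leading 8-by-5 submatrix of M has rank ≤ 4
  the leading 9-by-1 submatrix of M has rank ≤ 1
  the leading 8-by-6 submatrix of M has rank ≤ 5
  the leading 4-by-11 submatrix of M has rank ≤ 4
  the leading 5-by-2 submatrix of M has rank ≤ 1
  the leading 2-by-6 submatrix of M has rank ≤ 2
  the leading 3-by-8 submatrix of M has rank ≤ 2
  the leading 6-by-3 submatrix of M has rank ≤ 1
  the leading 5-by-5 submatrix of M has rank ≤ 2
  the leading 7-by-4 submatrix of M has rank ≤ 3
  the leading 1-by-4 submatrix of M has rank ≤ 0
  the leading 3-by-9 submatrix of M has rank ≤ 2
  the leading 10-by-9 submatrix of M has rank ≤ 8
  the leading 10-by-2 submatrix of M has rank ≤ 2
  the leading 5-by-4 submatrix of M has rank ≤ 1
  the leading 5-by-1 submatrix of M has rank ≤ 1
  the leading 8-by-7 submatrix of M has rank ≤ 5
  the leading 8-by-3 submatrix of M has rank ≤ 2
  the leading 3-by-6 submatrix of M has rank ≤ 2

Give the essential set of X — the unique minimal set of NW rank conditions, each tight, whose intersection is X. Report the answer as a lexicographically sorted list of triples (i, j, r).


Rank table r_w(11×11) implied by the 25 constraints:

  R[1]: 0 | 0 | 0 | 0 | 1 | 1 | 1 | 1 | 1 | 1 | 1
  R[2]: 1 | 1 | 1 | 1 | 2 | 2 | 2 | 2 | 2 | 2 | 2
  R[3]: 1 | 1 | 1 | 1 | 2 | 2 | 2 | 2 | 2 | 3 | 3
  R[4]: 1 | 1 | 1 | 1 | 2 | 3 | 3 | 3 | 3 | 4 | 4
  R[5]: 1 | 1 | 1 | 1 | 2 | 3 | 3 | 3 | 3 | 4 | 5
  R[6]: 1 | 1 | 1 | 2 | 3 | 4 | 4 | 4 | 4 | 5 | 6
  R[7]: 1 | 2 | 2 | 3 | 4 | 5 | 5 | 5 | 5 | 6 | 7
  R[8]: 1 | 2 | 2 | 3 | 4 | 5 | 5 | 6 | 6 | 7 | 8
  R[9]: 1 | 2 | 3 | 4 | 5 | 6 | 6 | 7 | 7 | 8 | 9
  R[10]: 1 | 2 | 3 | 4 | 5 | 6 | 7 | 8 | 8 | 9 | 10
  R[11]: 1 | 2 | 3 | 4 | 5 | 6 | 7 | 8 | 9 | 10 | 11

hence w(1..11) = (5, 1, 10, 6, 11, 4, 2, 8, 3, 7, 9).

|D(w)|=24, |Ess(w)|=7:

[(1, 4, 0), (3, 9, 2), (5, 4, 1), (5, 9, 3), (6, 3, 1), (8, 3, 2), (8, 7, 5)]


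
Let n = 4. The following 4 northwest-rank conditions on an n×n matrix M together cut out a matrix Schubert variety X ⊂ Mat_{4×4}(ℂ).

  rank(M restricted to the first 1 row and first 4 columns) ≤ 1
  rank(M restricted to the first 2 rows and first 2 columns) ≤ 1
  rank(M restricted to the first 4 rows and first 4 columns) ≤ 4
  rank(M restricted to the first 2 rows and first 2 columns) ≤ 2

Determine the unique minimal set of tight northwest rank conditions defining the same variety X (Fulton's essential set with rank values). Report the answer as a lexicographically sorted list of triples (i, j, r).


The tightest implied rank at each (i,j), from the 4 conditions:

  R[1]: 1 | 1 | 1 | 1
  R[2]: 1 | 1 | 2 | 2
  R[3]: 1 | 2 | 3 | 3
  R[4]: 1 | 2 | 3 | 4

reading off 1-entries of Δ²R: w = (1, 3, 2, 4).

|D(w)|=1, |Ess(w)|=1:

[(2, 2, 1)]


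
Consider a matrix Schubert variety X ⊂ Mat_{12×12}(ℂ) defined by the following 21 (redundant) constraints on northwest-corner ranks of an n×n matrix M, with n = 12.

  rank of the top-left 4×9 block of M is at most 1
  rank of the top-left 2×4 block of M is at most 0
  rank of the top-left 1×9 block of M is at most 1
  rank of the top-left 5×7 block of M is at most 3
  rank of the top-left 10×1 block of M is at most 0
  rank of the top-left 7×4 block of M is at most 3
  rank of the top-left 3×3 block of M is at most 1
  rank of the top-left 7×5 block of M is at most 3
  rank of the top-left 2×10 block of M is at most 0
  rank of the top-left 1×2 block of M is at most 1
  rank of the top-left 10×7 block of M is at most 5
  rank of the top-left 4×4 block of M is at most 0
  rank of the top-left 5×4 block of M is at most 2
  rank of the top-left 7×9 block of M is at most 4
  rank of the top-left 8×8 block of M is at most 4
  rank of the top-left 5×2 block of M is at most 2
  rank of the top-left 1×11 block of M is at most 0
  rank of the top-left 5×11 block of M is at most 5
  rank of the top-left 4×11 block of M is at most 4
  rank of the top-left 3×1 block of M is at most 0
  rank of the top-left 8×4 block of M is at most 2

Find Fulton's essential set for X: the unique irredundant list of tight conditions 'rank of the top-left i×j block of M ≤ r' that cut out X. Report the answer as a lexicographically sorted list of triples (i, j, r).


Recovering R(i,j) via the rank-extension bound from the 21 conditions:

  R[1]: 0, 0, 0, 0, 0, 0, 0, 0, 0, 0, 0, 1
  R[2]: 0, 0, 0, 0, 0, 0, 0, 0, 0, 0, 1, 2
  R[3]: 0, 0, 0, 0, 1, 1, 1, 1, 1, 1, 2, 3
  R[4]: 0, 0, 0, 0, 1, 1, 1, 1, 1, 2, 3, 4
  R[5]: 0, 1, 1, 1, 2, 2, 2, 2, 2, 3, 4, 5
  R[6]: 0, 1, 2, 2, 3, 3, 3, 3, 3, 4, 5, 6
  R[7]: 0, 1, 2, 2, 3, 4, 4, 4, 4, 5, 6, 7
  R[8]: 0, 1, 2, 2, 3, 4, 4, 4, 5, 6, 7, 8
  R[9]: 0, 1, 2, 3, 4, 5, 5, 5, 6, 7, 8, 9
  R[10]: 0, 1, 2, 3, 4, 5, 5, 6, 7, 8, 9, 10
  R[11]: 1, 2, 3, 4, 5, 6, 6, 7, 8, 9, 10, 11
  R[12]: 1, 2, 3, 4, 5, 6, 7, 8, 9, 10, 11, 12

so w = (12, 11, 5, 10, 2, 3, 6, 9, 4, 8, 1, 7).

8 SE-corners of the 44-cell Rothe diagram give Ess(w):

[(1, 11, 0), (2, 10, 0), (4, 4, 0), (4, 9, 1), (8, 4, 2), (8, 8, 4), (10, 1, 0), (10, 7, 5)]


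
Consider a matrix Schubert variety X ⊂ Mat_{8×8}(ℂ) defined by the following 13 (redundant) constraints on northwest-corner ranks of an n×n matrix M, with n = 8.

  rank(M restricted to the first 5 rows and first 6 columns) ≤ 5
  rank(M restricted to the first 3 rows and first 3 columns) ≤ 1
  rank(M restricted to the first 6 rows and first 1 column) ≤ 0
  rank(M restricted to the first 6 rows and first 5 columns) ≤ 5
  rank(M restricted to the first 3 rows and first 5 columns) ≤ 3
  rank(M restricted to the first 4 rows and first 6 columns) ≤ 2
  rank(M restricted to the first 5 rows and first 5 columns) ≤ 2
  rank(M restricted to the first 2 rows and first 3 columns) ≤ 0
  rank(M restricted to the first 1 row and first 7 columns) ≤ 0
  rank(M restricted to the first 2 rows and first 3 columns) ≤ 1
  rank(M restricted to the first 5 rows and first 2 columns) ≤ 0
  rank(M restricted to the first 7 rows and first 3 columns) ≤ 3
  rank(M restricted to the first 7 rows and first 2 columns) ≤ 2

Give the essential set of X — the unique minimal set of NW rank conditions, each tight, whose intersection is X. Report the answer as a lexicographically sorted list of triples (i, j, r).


The tightest implied rank at each (i,j), from the 13 conditions:

  0, 0, 0, 0, 0, 0, 0, 1
  0, 0, 0, 1, 1, 1, 1, 2
  0, 0, 1, 2, 2, 2, 2, 3
  0, 0, 1, 2, 2, 2, 3, 4
  0, 0, 1, 2, 2, 3, 4, 5
  0, 1, 2, 3, 3, 4, 5, 6
  1, 2, 3, 4, 4, 5, 6, 7
  1, 2, 3, 4, 5, 6, 7, 8

so w = (8, 4, 3, 7, 6, 2, 1, 5).

|D(w)|=20, |Ess(w)|=6:

[(1, 7, 0), (2, 3, 0), (4, 6, 2), (5, 2, 0), (5, 5, 2), (6, 1, 0)]


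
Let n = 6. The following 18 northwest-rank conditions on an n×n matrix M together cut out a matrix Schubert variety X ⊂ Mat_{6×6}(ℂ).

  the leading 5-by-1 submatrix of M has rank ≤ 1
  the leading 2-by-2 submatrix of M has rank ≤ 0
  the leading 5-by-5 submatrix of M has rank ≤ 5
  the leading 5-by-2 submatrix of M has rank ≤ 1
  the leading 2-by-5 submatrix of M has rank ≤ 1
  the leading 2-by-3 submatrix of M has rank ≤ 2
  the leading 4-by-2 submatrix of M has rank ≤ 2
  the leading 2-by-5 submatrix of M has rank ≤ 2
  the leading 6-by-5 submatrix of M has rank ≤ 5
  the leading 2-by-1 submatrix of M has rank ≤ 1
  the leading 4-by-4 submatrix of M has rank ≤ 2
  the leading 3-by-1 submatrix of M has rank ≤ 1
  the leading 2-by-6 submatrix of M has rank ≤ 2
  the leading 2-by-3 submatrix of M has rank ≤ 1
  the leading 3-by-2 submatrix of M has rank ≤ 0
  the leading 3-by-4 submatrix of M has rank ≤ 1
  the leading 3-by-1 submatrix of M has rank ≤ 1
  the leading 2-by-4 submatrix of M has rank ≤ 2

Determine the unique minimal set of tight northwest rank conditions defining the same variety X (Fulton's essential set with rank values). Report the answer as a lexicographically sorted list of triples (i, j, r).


Recovering R(i,j) via the rank-extension bound from the 18 conditions:

  i=1: 0  0  1  1  1  1
  i=2: 0  0  1  1  1  2
  i=3: 0  0  1  1  2  3
  i=4: 1  1  2  2  3  4
  i=5: 1  1  2  3  4  5
  i=6: 1  2  3  4  5  6

so w = (3, 6, 5, 1, 4, 2).

D(w) has 10 cells with 4 SE-corners; essential set:

[(2, 5, 1), (3, 2, 0), (3, 4, 1), (5, 2, 1)]


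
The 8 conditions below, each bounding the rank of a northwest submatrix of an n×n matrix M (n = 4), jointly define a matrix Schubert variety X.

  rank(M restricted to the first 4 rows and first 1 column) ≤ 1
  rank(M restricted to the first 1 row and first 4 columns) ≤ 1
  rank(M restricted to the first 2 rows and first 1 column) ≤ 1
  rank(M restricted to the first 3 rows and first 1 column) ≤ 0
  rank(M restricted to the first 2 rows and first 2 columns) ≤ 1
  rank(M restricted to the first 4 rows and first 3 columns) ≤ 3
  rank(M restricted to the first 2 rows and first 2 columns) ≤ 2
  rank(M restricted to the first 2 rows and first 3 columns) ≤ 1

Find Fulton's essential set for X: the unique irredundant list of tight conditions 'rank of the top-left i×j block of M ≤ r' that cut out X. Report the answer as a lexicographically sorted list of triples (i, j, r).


Propagating the 8 rank bounds to every northwest block:

  R[1]: 0 1 1 1
  R[2]: 0 1 1 2
  R[3]: 0 1 2 3
  R[4]: 1 2 3 4

hence w(1..4) = (2, 4, 3, 1).

ℓ(w)=4; the 2 essential cells (i,j,r):

[(2, 3, 1), (3, 1, 0)]


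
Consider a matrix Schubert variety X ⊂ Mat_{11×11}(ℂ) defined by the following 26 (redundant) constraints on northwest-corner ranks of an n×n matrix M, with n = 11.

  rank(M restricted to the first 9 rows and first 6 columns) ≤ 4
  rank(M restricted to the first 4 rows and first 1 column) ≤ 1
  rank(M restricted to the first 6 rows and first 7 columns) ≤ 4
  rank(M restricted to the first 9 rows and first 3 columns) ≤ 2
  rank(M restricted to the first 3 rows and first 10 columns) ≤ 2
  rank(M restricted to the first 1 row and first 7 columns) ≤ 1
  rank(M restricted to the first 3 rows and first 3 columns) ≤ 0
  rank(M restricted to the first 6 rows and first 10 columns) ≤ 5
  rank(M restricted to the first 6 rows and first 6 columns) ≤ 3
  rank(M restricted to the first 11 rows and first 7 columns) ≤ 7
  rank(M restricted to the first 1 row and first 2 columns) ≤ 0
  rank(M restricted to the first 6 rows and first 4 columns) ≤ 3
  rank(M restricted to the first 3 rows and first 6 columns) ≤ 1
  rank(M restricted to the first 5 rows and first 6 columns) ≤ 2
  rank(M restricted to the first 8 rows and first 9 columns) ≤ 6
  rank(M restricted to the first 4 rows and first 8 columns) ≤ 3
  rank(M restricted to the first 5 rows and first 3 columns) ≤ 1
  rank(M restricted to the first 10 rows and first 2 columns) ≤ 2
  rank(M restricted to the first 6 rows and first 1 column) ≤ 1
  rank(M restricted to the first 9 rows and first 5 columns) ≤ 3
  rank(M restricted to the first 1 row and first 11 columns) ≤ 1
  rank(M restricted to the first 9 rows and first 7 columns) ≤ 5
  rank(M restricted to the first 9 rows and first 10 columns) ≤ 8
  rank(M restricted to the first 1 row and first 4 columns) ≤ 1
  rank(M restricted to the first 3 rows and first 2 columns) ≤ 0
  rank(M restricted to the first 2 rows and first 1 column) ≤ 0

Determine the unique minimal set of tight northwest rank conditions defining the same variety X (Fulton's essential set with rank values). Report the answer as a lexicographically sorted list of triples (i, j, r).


Propagating the 26 rank bounds to every northwest block:

  row 1: 0  0  0  1  1  1  1  1  1  1  1
  row 2: 0  0  0  1  1  1  2  2  2  2  2
  row 3: 0  0  0  1  1  1  2  2  2  2  3
  row 4: 1  1  1  2  2  2  3  3  3  3  4
  row 5: 1  1  1  2  2  2  3  4  4  4  5
  row 6: 1  2  2  3  3  3  4  5  5  5  6
  row 7: 1  2  2  3  3  4  5  6  6  6  7
  row 8: 1  2  2  3  3  4  5  6  6  7  8
  row 9: 1  2  2  3  3  4  5  6  7  8  9
  row 10: 1  2  3  4  4  5  6  7  8  9  10
  row 11: 1  2  3  4  5  6  7  8  9  10  11

giving w = (4, 7, 11, 1, 8, 2, 6, 10, 9, 3, 5) via Δ²R.

Rothe diagram D(w) (27 cells), 8 SE-corners (essential conditions):

[(3, 3, 0), (3, 6, 1), (3, 10, 2), (5, 3, 1), (5, 6, 2), (8, 9, 6), (9, 3, 2), (9, 5, 3)]


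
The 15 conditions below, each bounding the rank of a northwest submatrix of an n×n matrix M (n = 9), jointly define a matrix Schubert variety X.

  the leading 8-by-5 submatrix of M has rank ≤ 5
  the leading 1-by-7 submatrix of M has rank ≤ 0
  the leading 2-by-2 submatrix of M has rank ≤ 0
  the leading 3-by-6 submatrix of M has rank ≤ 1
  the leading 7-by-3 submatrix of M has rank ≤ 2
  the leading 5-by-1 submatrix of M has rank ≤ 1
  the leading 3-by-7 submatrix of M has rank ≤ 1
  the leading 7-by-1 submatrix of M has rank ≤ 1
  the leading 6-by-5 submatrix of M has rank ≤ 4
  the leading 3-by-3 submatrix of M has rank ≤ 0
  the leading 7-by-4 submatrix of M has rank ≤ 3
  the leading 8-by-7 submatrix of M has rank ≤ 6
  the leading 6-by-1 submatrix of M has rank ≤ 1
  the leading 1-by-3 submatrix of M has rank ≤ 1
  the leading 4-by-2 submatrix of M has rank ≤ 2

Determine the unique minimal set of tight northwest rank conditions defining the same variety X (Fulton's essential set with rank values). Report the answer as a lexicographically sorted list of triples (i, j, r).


Recovering R(i,j) via the rank-extension bound from the 15 conditions:

  i=1: 0, 0, 0, 0, 0, 0, 0, 1, 1
  i=2: 0, 0, 0, 1, 1, 1, 1, 2, 2
  i=3: 0, 0, 0, 1, 1, 1, 1, 2, 3
  i=4: 1, 1, 1, 2, 2, 2, 2, 3, 4
  i=5: 1, 2, 2, 3, 3, 3, 3, 4, 5
  i=6: 1, 2, 2, 3, 4, 4, 4, 5, 6
  i=7: 1, 2, 2, 3, 4, 5, 5, 6, 7
  i=8: 1, 2, 3, 4, 5, 6, 6, 7, 8
  i=9: 1, 2, 3, 4, 5, 6, 7, 8, 9

giving w = (8, 4, 9, 1, 2, 5, 6, 3, 7) via Δ²R.

Rothe diagram D(w) (18 cells), 4 SE-corners (essential conditions):

[(1, 7, 0), (3, 3, 0), (3, 7, 1), (7, 3, 2)]


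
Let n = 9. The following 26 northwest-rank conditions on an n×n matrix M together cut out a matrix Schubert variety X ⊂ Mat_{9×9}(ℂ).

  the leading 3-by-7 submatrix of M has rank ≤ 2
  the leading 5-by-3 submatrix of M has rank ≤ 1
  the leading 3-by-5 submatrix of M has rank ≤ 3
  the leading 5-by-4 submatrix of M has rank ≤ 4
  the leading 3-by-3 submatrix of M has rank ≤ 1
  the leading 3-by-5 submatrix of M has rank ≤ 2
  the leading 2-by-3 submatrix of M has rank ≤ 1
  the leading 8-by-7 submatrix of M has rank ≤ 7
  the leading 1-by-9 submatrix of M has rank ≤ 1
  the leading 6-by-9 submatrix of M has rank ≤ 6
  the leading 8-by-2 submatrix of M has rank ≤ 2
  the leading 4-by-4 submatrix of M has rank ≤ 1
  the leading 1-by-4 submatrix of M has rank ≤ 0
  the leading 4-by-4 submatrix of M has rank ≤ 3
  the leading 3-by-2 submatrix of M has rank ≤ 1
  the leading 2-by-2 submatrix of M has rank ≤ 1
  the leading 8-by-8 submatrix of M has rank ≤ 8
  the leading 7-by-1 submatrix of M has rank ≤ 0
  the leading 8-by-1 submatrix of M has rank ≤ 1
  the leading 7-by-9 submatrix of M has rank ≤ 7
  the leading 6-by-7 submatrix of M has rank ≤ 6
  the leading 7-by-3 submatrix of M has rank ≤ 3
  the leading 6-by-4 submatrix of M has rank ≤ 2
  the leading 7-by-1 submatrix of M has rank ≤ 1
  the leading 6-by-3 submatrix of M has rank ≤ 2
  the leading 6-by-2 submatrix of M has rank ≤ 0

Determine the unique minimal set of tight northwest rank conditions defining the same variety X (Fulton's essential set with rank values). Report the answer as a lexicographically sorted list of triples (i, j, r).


Reconstructing r_w from the 26 given conditions:

  R[1]: 0 | 0 | 0 | 0 | 1 | 1 | 1 | 1 | 1
  R[2]: 0 | 0 | 1 | 1 | 2 | 2 | 2 | 2 | 2
  R[3]: 0 | 0 | 1 | 1 | 2 | 2 | 2 | 3 | 3
  R[4]: 0 | 0 | 1 | 1 | 2 | 3 | 3 | 4 | 4
  R[5]: 0 | 0 | 1 | 2 | 3 | 4 | 4 | 5 | 5
  R[6]: 0 | 0 | 1 | 2 | 3 | 4 | 5 | 6 | 6
  R[7]: 0 | 1 | 2 | 3 | 4 | 5 | 6 | 7 | 7
  R[8]: 1 | 2 | 3 | 4 | 5 | 6 | 7 | 8 | 8
  R[9]: 1 | 2 | 3 | 4 | 5 | 6 | 7 | 8 | 9

reading off 1-entries of Δ²R: w = (5, 3, 8, 6, 4, 7, 2, 1, 9).

Rothe diagram D(w) (19 cells), 5 SE-corners (essential conditions):

[(1, 4, 0), (3, 7, 2), (4, 4, 1), (6, 2, 0), (7, 1, 0)]


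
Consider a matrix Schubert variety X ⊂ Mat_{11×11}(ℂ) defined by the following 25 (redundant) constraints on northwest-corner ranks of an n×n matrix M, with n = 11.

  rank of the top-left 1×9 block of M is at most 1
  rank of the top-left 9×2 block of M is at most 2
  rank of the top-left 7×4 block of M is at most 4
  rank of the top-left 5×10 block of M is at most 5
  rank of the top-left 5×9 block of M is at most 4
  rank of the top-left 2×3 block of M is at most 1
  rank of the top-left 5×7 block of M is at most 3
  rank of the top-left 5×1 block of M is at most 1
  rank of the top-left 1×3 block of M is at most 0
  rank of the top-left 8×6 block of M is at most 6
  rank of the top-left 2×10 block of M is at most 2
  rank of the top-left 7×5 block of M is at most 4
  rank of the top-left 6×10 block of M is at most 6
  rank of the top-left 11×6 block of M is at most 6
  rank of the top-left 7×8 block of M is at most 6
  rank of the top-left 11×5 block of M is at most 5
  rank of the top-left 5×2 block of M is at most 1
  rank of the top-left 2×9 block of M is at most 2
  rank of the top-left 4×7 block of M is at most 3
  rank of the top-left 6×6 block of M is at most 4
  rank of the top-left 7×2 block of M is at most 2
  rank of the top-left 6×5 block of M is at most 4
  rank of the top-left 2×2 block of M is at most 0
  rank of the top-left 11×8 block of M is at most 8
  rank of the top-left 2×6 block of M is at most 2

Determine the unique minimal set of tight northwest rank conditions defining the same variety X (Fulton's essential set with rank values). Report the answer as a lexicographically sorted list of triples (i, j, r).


Computing R[i][j] = min implied NW-rank bound (n=11, 25 conditions):

  row 1: 0  0  0  1  1  1  1  1  1  1  1
  row 2: 0  0  1  2  2  2  2  2  2  2  2
  row 3: 1  1  2  3  3  3  3  3  3  3  3
  row 4: 1  1  2  3  3  3  3  4  4  4  4
  row 5: 1  1  2  3  3  3  3  4  4  5  5
  row 6: 1  2  3  4  4  4  4  5  5  6  6
  row 7: 1  2  3  4  4  5  5  6  6  7  7
  row 8: 1  2  3  4  5  6  6  7  7  8  8
  row 9: 1  2  3  4  5  6  7  8  8  9  9
  row 10: 1  2  3  4  5  6  7  8  9  10  10
  row 11: 1  2  3  4  5  6  7  8  9  10  11

giving w = (4, 3, 1, 8, 10, 2, 6, 5, 7, 9, 11) via Δ²R.

|D(w)|=15, |Ess(w)|=6:

[(1, 3, 0), (2, 2, 0), (5, 2, 1), (5, 7, 3), (5, 9, 4), (7, 5, 4)]


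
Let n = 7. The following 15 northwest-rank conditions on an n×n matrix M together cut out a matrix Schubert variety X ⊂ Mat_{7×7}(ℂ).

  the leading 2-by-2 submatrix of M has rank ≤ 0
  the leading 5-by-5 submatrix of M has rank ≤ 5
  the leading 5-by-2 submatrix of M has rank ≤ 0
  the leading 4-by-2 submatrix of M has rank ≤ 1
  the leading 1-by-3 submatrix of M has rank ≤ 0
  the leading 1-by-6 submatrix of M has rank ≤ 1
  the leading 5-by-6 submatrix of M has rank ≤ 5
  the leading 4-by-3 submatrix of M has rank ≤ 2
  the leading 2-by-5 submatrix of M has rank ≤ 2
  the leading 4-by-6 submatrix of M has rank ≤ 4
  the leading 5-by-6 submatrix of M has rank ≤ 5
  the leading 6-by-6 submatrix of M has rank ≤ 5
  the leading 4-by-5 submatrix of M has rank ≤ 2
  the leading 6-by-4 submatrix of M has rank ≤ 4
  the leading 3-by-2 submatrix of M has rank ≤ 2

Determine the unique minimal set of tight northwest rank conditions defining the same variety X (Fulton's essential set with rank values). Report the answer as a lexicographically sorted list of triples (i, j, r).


Recovering R(i,j) via the rank-extension bound from the 15 conditions:

  row 1: 0  0  0  1  1  1  1
  row 2: 0  0  1  2  2  2  2
  row 3: 0  0  1  2  2  3  3
  row 4: 0  0  1  2  2  3  4
  row 5: 0  0  1  2  3  4  5
  row 6: 1  1  2  3  4  5  6
  row 7: 1  2  3  4  5  6  7

giving w = (4, 3, 6, 7, 5, 1, 2) via Δ²R.

3 SE-corners of the 13-cell Rothe diagram give Ess(w):

[(1, 3, 0), (4, 5, 2), (5, 2, 0)]


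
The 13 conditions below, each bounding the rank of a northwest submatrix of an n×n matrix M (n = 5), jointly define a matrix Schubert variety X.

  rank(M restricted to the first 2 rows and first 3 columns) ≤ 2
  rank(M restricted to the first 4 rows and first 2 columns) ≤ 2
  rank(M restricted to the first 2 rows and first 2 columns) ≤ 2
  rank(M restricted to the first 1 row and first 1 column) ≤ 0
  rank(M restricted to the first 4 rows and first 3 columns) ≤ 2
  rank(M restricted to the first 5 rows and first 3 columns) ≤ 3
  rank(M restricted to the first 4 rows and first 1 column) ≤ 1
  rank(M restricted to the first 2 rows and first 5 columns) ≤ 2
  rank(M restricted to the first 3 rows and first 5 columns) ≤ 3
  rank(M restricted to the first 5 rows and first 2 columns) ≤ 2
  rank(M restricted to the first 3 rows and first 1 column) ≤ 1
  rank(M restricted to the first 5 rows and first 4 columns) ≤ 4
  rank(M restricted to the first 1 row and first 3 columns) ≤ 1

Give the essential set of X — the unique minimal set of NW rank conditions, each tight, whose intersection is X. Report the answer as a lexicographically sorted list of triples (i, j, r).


Computing R[i][j] = min implied NW-rank bound (n=5, 13 conditions):

  i=1: 0 1 1 1 1
  i=2: 1 2 2 2 2
  i=3: 1 2 2 3 3
  i=4: 1 2 2 3 4
  i=5: 1 2 3 4 5

hence w(1..5) = (2, 1, 4, 5, 3).

D(w) has 3 cells with 2 SE-corners; essential set:

[(1, 1, 0), (4, 3, 2)]


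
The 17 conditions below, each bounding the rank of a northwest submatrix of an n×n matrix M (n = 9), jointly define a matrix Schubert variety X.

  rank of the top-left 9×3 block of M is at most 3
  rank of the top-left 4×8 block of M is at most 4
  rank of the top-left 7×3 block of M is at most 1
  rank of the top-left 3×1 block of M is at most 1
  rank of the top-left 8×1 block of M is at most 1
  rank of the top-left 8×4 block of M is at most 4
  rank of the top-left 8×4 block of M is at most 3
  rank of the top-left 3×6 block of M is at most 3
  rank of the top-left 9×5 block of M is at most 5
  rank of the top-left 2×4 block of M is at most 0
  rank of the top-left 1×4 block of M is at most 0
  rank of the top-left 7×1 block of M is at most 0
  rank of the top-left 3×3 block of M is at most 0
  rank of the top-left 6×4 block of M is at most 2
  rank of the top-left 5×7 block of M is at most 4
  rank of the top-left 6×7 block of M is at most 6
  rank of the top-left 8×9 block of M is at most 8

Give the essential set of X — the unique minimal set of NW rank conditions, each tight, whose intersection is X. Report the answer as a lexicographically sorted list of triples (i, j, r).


Reconstructing r_w from the 17 given conditions:

  R[1]: 0, 0, 0, 0, 1, 1, 1, 1, 1
  R[2]: 0, 0, 0, 0, 1, 2, 2, 2, 2
  R[3]: 0, 0, 0, 1, 2, 3, 3, 3, 3
  R[4]: 0, 1, 1, 2, 3, 4, 4, 4, 4
  R[5]: 0, 1, 1, 2, 3, 4, 4, 5, 5
  R[6]: 0, 1, 1, 2, 3, 4, 5, 6, 6
  R[7]: 0, 1, 1, 2, 3, 4, 5, 6, 7
  R[8]: 1, 2, 2, 3, 4, 5, 6, 7, 8
  R[9]: 1, 2, 3, 4, 5, 6, 7, 8, 9

the unique w with this rank table is (5, 6, 4, 2, 8, 7, 9, 1, 3).

Rothe diagram D(w) (19 cells), 5 SE-corners (essential conditions):

[(2, 4, 0), (3, 3, 0), (5, 7, 4), (7, 1, 0), (7, 3, 1)]


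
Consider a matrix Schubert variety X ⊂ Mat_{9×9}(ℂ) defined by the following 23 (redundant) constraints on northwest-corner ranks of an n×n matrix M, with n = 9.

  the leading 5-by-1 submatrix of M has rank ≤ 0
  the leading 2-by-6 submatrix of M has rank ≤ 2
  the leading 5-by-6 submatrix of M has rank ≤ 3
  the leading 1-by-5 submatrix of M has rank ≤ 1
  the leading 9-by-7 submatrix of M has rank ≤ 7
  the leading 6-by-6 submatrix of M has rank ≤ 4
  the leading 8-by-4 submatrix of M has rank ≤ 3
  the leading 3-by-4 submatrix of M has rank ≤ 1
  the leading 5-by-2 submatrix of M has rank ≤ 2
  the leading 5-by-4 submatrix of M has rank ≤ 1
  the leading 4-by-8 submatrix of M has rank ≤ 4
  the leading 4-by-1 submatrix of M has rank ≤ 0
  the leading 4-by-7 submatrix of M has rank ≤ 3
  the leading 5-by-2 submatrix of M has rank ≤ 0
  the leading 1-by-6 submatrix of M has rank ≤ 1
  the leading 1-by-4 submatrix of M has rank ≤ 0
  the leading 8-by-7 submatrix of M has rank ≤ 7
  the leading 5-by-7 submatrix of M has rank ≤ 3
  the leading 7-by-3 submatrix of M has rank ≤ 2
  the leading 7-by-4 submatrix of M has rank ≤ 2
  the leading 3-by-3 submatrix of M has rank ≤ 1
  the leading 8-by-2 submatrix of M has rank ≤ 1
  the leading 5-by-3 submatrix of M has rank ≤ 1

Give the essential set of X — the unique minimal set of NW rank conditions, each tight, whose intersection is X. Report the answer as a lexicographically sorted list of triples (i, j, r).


Reconstructing r_w from the 23 given conditions:

  0, 0, 0, 0, 1, 1, 1, 1, 1
  0, 0, 1, 1, 2, 2, 2, 2, 2
  0, 0, 1, 1, 2, 3, 3, 3, 3
  0, 0, 1, 1, 2, 3, 3, 4, 4
  0, 0, 1, 1, 2, 3, 3, 4, 5
  1, 1, 2, 2, 3, 4, 4, 5, 6
  1, 1, 2, 2, 3, 4, 5, 6, 7
  1, 1, 2, 3, 4, 5, 6, 7, 8
  1, 2, 3, 4, 5, 6, 7, 8, 9

so w = (5, 3, 6, 8, 9, 1, 7, 4, 2).

|D(w)|=20, |Ess(w)|=6:

[(1, 4, 0), (5, 2, 0), (5, 4, 1), (5, 7, 3), (7, 4, 2), (8, 2, 1)]


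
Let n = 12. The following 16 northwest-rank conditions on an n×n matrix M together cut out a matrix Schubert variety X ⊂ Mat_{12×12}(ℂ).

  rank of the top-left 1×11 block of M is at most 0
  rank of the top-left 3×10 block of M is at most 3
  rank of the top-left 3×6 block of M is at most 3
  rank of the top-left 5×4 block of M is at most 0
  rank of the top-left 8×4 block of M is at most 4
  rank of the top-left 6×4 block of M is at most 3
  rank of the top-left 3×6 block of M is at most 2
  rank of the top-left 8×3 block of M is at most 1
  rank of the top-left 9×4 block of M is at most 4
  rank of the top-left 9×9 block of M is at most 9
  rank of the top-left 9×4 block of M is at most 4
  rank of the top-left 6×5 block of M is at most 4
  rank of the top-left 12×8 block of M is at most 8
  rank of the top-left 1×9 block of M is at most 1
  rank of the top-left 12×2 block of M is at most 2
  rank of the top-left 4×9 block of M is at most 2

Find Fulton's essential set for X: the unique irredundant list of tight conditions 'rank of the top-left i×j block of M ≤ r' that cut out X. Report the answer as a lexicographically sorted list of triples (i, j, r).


Recovering R(i,j) via the rank-extension bound from the 16 conditions:

  row 1: 0  0  0  0  0  0  0  0  0  0  0  1
  row 2: 0  0  0  0  1  1  1  1  1  1  1  2
  row 3: 0  0  0  0  1  2  2  2  2  2  2  3
  row 4: 0  0  0  0  1  2  2  2  2  3  3  4
  row 5: 0  0  0  0  1  2  3  3  3  4  4  5
  row 6: 1  1  1  1  2  3  4  4  4  5  5  6
  row 7: 1  1  1  2  3  4  5  5  5  6  6  7
  row 8: 1  1  1  2  3  4  5  6  6  7  7  8
  row 9: 1  2  2  3  4  5  6  7  7  8  8  9
  row 10: 1  2  3  4  5  6  7  8  8  9  9  10
  row 11: 1  2  3  4  5  6  7  8  9  10  10  11
  row 12: 1  2  3  4  5  6  7  8  9  10  11  12

reading off 1-entries of Δ²R: w = (12, 5, 6, 10, 7, 1, 4, 8, 2, 3, 9, 11).

Rothe diagram D(w) (34 cells), 4 SE-corners (essential conditions):

[(1, 11, 0), (4, 9, 2), (5, 4, 0), (8, 3, 1)]


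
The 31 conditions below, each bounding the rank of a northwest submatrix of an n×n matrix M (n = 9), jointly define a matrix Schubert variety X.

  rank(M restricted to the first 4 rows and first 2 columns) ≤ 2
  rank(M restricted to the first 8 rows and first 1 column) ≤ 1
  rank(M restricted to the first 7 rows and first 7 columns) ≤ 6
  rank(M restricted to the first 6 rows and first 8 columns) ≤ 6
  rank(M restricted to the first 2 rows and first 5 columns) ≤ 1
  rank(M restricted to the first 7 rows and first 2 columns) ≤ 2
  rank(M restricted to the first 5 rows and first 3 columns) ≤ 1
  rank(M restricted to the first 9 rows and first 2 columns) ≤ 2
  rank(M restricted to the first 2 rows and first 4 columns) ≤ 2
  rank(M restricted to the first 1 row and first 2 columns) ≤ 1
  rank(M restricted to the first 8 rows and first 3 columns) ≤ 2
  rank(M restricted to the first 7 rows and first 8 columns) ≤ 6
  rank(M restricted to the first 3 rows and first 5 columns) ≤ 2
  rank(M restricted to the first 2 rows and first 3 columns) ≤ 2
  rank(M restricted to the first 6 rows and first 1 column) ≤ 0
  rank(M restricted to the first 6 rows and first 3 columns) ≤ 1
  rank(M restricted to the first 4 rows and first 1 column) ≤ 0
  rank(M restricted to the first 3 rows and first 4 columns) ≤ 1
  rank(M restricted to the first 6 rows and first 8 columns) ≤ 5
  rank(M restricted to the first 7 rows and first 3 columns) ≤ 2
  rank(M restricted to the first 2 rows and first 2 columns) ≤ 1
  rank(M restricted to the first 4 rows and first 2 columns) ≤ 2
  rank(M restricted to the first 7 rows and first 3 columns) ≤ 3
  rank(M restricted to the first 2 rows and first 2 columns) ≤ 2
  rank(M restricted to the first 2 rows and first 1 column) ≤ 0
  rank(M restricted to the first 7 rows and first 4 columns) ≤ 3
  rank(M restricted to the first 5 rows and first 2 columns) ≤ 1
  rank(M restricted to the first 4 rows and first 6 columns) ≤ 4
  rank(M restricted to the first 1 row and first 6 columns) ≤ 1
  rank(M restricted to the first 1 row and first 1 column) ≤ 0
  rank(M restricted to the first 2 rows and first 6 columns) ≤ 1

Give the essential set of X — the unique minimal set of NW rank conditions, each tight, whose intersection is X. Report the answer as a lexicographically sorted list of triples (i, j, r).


Reconstructing r_w from the 31 given conditions:

  0  1  1  1  1  1  1  1  1
  0  1  1  1  1  1  2  2  2
  0  1  1  1  2  2  3  3  3
  0  1  1  2  3  3  4  4  4
  0  1  1  2  3  4  5  5  5
  0  1  1  2  3  4  5  5  6
  1  2  2  3  4  5  6  6  7
  1  2  2  3  4  5  6  7  8
  1  2  3  4  5  6  7  8  9

the unique w with this rank table is (2, 7, 5, 4, 6, 9, 1, 8, 3).

6 SE-corners of the 17-cell Rothe diagram give Ess(w):

[(2, 6, 1), (3, 4, 1), (6, 1, 0), (6, 3, 1), (6, 8, 5), (8, 3, 2)]


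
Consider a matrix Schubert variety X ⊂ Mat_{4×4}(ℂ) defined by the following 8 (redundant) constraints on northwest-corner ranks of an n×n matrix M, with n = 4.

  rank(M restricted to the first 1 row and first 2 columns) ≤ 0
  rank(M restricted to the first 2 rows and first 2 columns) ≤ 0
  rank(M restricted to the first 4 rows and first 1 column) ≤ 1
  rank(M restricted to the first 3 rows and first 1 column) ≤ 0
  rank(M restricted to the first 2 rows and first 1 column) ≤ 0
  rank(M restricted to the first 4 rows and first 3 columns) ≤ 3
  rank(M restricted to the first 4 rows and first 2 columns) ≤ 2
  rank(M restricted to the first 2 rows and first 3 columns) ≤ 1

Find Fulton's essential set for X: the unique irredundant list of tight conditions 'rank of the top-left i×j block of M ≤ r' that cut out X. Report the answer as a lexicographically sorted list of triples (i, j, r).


Propagating the 8 rank bounds to every northwest block:

  R[1]: 0 | 0 | 1 | 1
  R[2]: 0 | 0 | 1 | 2
  R[3]: 0 | 1 | 2 | 3
  R[4]: 1 | 2 | 3 | 4

hence w(1..4) = (3, 4, 2, 1).

Fulton essential set (2 of the 5 Rothe cells):

[(2, 2, 0), (3, 1, 0)]


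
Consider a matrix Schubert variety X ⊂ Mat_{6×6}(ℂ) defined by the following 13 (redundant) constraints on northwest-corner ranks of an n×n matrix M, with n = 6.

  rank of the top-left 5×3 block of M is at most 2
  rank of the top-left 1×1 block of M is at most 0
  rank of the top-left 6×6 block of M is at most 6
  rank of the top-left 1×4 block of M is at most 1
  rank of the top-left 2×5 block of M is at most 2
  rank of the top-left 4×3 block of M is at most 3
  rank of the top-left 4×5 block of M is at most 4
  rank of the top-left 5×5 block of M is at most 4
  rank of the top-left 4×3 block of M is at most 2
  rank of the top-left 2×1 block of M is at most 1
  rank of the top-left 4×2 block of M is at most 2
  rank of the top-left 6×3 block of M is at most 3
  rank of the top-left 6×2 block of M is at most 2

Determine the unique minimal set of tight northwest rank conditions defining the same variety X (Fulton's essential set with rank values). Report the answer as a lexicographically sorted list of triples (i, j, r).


Recovering R(i,j) via the rank-extension bound from the 13 conditions:

  R[1]: 0  1  1  1  1  1
  R[2]: 1  2  2  2  2  2
  R[3]: 1  2  2  3  3  3
  R[4]: 1  2  2  3  4  4
  R[5]: 1  2  2  3  4  5
  R[6]: 1  2  3  4  5  6

so w = (2, 1, 4, 5, 6, 3).

ℓ(w)=4; the 2 essential cells (i,j,r):

[(1, 1, 0), (5, 3, 2)]


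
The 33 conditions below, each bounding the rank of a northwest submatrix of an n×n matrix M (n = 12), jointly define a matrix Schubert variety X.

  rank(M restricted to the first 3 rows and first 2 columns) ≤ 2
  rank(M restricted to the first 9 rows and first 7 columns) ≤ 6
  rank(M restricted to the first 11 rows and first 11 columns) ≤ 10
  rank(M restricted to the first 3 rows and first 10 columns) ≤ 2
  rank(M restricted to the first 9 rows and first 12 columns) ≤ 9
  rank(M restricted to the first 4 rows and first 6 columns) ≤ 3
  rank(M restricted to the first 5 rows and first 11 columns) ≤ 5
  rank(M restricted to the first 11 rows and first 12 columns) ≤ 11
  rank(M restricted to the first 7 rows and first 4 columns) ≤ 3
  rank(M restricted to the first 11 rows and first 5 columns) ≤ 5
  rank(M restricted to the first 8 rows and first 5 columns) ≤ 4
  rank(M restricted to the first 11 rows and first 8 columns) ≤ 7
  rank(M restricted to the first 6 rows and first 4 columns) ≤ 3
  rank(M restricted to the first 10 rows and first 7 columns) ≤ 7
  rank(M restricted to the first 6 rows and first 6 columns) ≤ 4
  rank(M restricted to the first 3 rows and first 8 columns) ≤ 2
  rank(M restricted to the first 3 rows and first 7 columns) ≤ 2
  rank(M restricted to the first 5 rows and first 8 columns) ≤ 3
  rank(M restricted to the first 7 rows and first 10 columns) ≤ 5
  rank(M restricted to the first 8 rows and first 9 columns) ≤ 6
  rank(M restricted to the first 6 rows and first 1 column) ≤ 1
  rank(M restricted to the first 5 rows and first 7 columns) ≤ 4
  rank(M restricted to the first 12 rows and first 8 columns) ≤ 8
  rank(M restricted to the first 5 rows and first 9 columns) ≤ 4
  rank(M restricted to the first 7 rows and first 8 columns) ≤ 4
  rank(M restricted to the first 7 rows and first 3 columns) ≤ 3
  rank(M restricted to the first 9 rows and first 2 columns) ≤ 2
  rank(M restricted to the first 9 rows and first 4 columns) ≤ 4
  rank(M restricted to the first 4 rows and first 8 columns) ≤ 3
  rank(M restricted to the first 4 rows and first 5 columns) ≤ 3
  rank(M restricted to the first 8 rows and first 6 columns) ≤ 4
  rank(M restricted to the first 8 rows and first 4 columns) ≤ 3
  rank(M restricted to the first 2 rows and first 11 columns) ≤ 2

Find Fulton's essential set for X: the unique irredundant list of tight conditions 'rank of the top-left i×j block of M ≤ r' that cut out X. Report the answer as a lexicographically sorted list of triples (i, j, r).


The tightest implied rank at each (i,j), from the 33 conditions:

  R[1]: 1, 1, 1, 1, 1, 1, 1, 1, 1, 1, 1, 1
  R[2]: 1, 2, 2, 2, 2, 2, 2, 2, 2, 2, 2, 2
  R[3]: 1, 2, 2, 2, 2, 2, 2, 2, 2, 2, 3, 3
  R[4]: 1, 2, 3, 3, 3, 3, 3, 3, 3, 3, 4, 4
  R[5]: 1, 2, 3, 3, 3, 3, 3, 3, 4, 4, 5, 5
  R[6]: 1, 2, 3, 3, 4, 4, 4, 4, 5, 5, 6, 6
  R[7]: 1, 2, 3, 3, 4, 4, 4, 4, 5, 5, 6, 7
  R[8]: 1, 2, 3, 3, 4, 4, 5, 5, 6, 6, 7, 8
  R[9]: 1, 2, 3, 4, 5, 5, 6, 6, 7, 7, 8, 9
  R[10]: 1, 2, 3, 4, 5, 6, 7, 7, 8, 8, 9, 10
  R[11]: 1, 2, 3, 4, 5, 6, 7, 7, 8, 9, 10, 11
  R[12]: 1, 2, 3, 4, 5, 6, 7, 8, 9, 10, 11, 12

giving w = (1, 2, 11, 3, 9, 5, 12, 7, 4, 6, 10, 8) via Δ²R.

Rothe diagram D(w) (22 cells), 7 SE-corners (essential conditions):

[(3, 10, 2), (5, 8, 3), (7, 8, 4), (7, 10, 5), (8, 4, 3), (8, 6, 4), (11, 8, 7)]


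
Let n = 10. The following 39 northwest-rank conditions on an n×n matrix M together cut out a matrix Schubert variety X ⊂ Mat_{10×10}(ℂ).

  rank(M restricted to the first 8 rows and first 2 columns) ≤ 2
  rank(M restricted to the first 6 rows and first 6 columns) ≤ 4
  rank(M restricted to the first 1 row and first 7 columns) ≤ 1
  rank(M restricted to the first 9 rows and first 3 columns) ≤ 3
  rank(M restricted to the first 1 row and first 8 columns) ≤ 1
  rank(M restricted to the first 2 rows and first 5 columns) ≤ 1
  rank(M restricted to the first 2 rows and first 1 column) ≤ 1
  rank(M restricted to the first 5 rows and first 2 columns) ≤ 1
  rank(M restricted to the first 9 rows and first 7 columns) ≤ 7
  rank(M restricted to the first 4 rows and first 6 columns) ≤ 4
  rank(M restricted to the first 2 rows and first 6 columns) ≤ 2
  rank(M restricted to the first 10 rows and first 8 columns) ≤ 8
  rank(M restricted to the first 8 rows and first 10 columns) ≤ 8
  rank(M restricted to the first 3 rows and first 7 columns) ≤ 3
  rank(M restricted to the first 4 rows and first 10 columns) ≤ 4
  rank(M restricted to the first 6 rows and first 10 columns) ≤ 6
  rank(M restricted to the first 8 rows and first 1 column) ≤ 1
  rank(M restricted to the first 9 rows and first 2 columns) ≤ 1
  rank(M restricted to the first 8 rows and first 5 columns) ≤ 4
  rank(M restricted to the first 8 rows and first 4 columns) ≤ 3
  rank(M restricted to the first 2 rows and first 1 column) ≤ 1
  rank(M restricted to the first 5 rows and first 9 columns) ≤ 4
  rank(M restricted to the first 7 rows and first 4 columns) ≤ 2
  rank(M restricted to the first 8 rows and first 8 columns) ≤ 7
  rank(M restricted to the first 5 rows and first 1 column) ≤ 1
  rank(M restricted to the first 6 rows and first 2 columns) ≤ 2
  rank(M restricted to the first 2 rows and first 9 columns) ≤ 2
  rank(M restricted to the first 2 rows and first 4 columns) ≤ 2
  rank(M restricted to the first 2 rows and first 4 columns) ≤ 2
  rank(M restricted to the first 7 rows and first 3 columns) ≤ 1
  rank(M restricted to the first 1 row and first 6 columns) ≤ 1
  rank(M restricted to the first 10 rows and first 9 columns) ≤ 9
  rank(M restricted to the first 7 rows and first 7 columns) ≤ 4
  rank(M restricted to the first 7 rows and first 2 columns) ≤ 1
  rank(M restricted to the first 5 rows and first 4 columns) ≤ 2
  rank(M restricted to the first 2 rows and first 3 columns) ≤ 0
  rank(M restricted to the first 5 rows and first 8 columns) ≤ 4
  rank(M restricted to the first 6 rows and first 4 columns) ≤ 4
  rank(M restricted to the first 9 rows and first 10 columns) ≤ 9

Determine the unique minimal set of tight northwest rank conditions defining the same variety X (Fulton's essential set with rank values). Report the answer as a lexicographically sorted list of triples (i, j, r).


Computing R[i][j] = min implied NW-rank bound (n=10, 39 conditions):

  row 1: 0 0 0 1 1 1 1 1 1 1
  row 2: 0 0 0 1 1 2 2 2 2 2
  row 3: 1 1 1 2 2 3 3 3 3 3
  row 4: 1 1 1 2 3 4 4 4 4 4
  row 5: 1 1 1 2 3 4 4 4 4 5
  row 6: 1 1 1 2 3 4 4 5 5 6
  row 7: 1 1 1 2 3 4 4 5 6 7
  row 8: 1 1 2 3 4 5 5 6 7 8
  row 9: 1 1 2 3 4 5 6 7 8 9
  row 10: 1 2 3 4 5 6 7 8 9 10

hence w(1..10) = (4, 6, 1, 5, 10, 8, 9, 3, 7, 2).

Rothe diagram D(w) (22 cells), 6 SE-corners (essential conditions):

[(2, 3, 0), (2, 5, 1), (5, 9, 4), (7, 3, 1), (7, 7, 4), (9, 2, 1)]
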